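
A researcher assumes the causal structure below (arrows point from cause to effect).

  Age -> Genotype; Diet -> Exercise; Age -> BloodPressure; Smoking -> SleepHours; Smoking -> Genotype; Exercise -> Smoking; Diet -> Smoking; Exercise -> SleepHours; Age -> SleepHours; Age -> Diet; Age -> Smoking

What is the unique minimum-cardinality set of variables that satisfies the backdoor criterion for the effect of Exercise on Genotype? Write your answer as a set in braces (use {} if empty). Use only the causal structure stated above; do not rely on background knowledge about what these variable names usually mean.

{Diet}

Variables eligible for adjustment (non-descendants of Exercise, excluding Exercise and Genotype): {Age, BloodPressure, Diet}.
Backdoor paths from Exercise to Genotype:
  P1: Exercise <- Diet <- Age -> Smoking -> Genotype
  P2: Exercise <- Diet <- Age -> SleepHours <- Smoking -> Genotype
  P3: Exercise <- Diet <- Age -> Genotype
  P4: Exercise <- Diet -> Smoking <- Age -> Genotype
  P5: Exercise <- Diet -> Smoking -> SleepHours <- Age -> Genotype
  P6: Exercise <- Diet -> Smoking -> Genotype
The empty set is not sufficient: P1 (Exercise <- Diet <- Age -> Smoking -> Genotype) has no collider blocking it and no conditioned non-collider, so it is open.
Try {Diet}:
  P1: blocked at chain node Diet ∈ conditioning set.
  P2: blocked at chain node Diet ∈ conditioning set.
  P3: blocked at chain node Diet ∈ conditioning set.
  P4: blocked at fork node Diet ∈ conditioning set.
  P5: blocked at fork node Diet ∈ conditioning set.
  P6: blocked at fork node Diet ∈ conditioning set.
{Diet} contains no descendant of Exercise and blocks every backdoor path.
No other singleton works — e.g. {Age} leaves P6 open — so {Diet} is the unique smallest valid adjustment set.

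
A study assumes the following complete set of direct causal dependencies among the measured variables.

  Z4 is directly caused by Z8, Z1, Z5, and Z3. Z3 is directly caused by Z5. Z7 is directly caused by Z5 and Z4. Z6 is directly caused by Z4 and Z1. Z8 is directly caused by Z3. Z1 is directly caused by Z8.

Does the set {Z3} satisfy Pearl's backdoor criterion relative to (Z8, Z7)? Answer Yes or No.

Backdoor paths from Z8 to Z7 (paths whose first edge points into Z8):
  P1: Z8 <- Z3 <- Z5 -> Z4 -> Z7
  P2: Z8 <- Z3 <- Z5 -> Z7
  P3: Z8 <- Z3 -> Z4 <- Z5 -> Z7
  P4: Z8 <- Z3 -> Z4 -> Z7
Condition 1 (no descendant of Z8 in the set): holds — descendants of Z8 are {Z1, Z4, Z6, Z7}; none are in {Z3}.
Condition 2 (every backdoor path blocked by {Z3}):
  P1: blocked at chain node Z3 ∈ conditioning set.
  P2: blocked at chain node Z3 ∈ conditioning set.
  P3: blocked at fork node Z3 ∈ conditioning set.
  P4: blocked at fork node Z3 ∈ conditioning set.
{Z3} satisfies the backdoor criterion.

Yes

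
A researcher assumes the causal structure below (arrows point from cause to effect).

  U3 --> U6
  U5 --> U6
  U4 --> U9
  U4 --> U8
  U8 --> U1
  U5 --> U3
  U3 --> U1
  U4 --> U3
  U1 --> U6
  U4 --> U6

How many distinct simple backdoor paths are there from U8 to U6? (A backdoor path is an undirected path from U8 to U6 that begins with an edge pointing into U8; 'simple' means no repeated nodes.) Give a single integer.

4

A backdoor path from U8 to U6 is any simple undirected path whose first edge points into U8 (i.e. leaves U8 via a parent).
Parents of U8: {U4}.
Enumerating:
  P1: U8 <- U4 -> U3 <- U5 -> U6
  P2: U8 <- U4 -> U3 -> U1 -> U6
  P3: U8 <- U4 -> U3 -> U6
  P4: U8 <- U4 -> U6
That exhausts the simple backdoor paths. Count: 4.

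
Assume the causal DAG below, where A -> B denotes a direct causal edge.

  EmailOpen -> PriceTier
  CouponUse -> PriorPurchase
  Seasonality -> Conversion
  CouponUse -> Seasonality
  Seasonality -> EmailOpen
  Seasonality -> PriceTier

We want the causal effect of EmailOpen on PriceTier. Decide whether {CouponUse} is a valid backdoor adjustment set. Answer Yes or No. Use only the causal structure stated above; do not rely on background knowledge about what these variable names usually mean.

No

Backdoor paths from EmailOpen to PriceTier (paths whose first edge points into EmailOpen):
  P1: EmailOpen <- Seasonality -> PriceTier
Condition 1 (no descendant of EmailOpen in the set): holds — descendants of EmailOpen are {PriceTier}; none are in {CouponUse}.
Condition 2 (every backdoor path blocked by {CouponUse}):
  P1: open — no interior node is in the conditioning set.
{CouponUse} does not satisfy the backdoor criterion.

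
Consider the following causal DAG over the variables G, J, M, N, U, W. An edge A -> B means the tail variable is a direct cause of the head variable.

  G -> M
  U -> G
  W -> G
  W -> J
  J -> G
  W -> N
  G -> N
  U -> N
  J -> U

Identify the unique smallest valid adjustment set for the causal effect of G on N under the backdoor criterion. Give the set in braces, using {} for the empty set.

{U, W}

Variables eligible for adjustment (non-descendants of G, excluding G and N): {J, U, W}.
Backdoor paths from G to N:
  P1: G <- W -> J -> U -> N
  P2: G <- W -> N
  P3: G <- J <- W -> N
  P4: G <- J -> U -> N
  P5: G <- U <- J <- W -> N
  P6: G <- U -> N
The empty set is not sufficient: P1 (G <- W -> J -> U -> N) has no collider blocking it and no conditioned non-collider, so it is open.
Try {U, W}:
  P1: blocked at fork node W ∈ conditioning set.
  P2: blocked at fork node W ∈ conditioning set.
  P3: blocked at fork node W ∈ conditioning set.
  P4: blocked at chain node U ∈ conditioning set.
  P5: blocked at chain node U ∈ conditioning set.
  P6: blocked at fork node U ∈ conditioning set.
{U, W} contains no descendant of G and blocks every backdoor path.
Every element of {U, W} is needed (dropping U leaves P4 open; dropping W leaves P2 open), so no proper subset is valid.
Among all size-2 subsets of the eligible variables, only {U, W} blocks every backdoor path, so it is the unique smallest valid adjustment set.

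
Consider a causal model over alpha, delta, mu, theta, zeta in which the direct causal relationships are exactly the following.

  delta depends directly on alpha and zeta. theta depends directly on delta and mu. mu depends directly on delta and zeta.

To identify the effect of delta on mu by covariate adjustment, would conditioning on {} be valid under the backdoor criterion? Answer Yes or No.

No

Backdoor paths from delta to mu (paths whose first edge points into delta):
  P1: delta <- zeta -> mu
Condition 1 (no descendant of delta in the set): holds — descendants of delta are {mu, theta}; none are in {}.
Condition 2 (every backdoor path blocked by {}):
  P1: open — no interior node is in the conditioning set.
{} does not satisfy the backdoor criterion.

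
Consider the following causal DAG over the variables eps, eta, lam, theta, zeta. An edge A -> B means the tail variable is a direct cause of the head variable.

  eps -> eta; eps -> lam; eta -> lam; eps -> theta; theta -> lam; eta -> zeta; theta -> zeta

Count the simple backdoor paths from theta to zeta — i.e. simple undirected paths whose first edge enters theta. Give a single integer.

A backdoor path from theta to zeta is any simple undirected path whose first edge points into theta (i.e. leaves theta via a parent).
Parents of theta: {eps}.
Enumerating:
  P1: theta <- eps -> eta -> zeta
  P2: theta <- eps -> lam <- eta -> zeta
That exhausts the simple backdoor paths. Count: 2.

2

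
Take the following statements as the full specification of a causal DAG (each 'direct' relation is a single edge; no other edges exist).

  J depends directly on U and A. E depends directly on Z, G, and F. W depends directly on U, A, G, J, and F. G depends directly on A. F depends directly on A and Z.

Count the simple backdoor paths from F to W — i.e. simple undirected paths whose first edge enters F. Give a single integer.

8

A backdoor path from F to W is any simple undirected path whose first edge points into F (i.e. leaves F via a parent).
Parents of F: {A, Z}.
Enumerating:
  P1: F <- Z -> E <- G <- A -> J <- U -> W
  P2: F <- Z -> E <- G <- A -> J -> W
  P3: F <- Z -> E <- G <- A -> W
  P4: F <- Z -> E <- G -> W
  P5: F <- A -> G -> W
  P6: F <- A -> J <- U -> W
  P7: F <- A -> J -> W
  P8: F <- A -> W
That exhausts the simple backdoor paths. Count: 8.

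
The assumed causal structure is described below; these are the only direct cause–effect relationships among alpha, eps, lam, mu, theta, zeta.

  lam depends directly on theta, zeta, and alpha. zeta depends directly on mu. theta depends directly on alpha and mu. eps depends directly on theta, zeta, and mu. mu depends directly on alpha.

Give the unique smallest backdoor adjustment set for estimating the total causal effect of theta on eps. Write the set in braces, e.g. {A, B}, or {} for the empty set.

Variables eligible for adjustment (non-descendants of theta, excluding theta and eps): {alpha, mu, zeta}.
Backdoor paths from theta to eps:
  P1: theta <- alpha -> mu -> zeta -> eps
  P2: theta <- alpha -> mu -> eps
  P3: theta <- alpha -> lam <- zeta <- mu -> eps
  P4: theta <- alpha -> lam <- zeta -> eps
  P5: theta <- mu <- alpha -> lam <- zeta -> eps
  P6: theta <- mu -> zeta -> eps
  P7: theta <- mu -> eps
The empty set is not sufficient: P1 (theta <- alpha -> mu -> zeta -> eps) has no collider blocking it and no conditioned non-collider, so it is open.
Try {mu}:
  P1: blocked at chain node mu ∈ conditioning set.
  P2: blocked at chain node mu ∈ conditioning set.
  P3: blocked at collider lam (neither it nor any descendant is in the conditioning set).
  P4: blocked at collider lam (neither it nor any descendant is in the conditioning set).
  P5: blocked at chain node mu ∈ conditioning set.
  P6: blocked at fork node mu ∈ conditioning set.
  P7: blocked at fork node mu ∈ conditioning set.
{mu} contains no descendant of theta and blocks every backdoor path.
No other singleton works — e.g. {alpha} leaves P6 open — so {mu} is the unique smallest valid adjustment set.

{mu}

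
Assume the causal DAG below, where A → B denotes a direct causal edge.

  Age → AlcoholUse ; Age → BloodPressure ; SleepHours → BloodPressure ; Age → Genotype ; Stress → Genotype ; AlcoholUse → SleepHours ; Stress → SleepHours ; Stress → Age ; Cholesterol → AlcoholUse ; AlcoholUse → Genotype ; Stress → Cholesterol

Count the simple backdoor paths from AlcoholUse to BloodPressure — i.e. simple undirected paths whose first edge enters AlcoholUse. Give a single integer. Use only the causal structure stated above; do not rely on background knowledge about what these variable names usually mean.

A backdoor path from AlcoholUse to BloodPressure is any simple undirected path whose first edge points into AlcoholUse (i.e. leaves AlcoholUse via a parent).
Parents of AlcoholUse: {Age, Cholesterol}.
Enumerating:
  P1: AlcoholUse <- Cholesterol <- Stress -> Age -> BloodPressure
  P2: AlcoholUse <- Cholesterol <- Stress -> SleepHours -> BloodPressure
  P3: AlcoholUse <- Cholesterol <- Stress -> Genotype <- Age -> BloodPressure
  P4: AlcoholUse <- Age <- Stress -> SleepHours -> BloodPressure
  P5: AlcoholUse <- Age -> BloodPressure
  P6: AlcoholUse <- Age -> Genotype <- Stress -> SleepHours -> BloodPressure
That exhausts the simple backdoor paths. Count: 6.

6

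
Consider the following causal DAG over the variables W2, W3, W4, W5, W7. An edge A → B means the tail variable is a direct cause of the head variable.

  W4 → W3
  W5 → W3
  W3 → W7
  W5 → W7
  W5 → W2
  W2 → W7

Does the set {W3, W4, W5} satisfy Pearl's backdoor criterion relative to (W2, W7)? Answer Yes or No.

Backdoor paths from W2 to W7 (paths whose first edge points into W2):
  P1: W2 <- W5 -> W3 -> W7
  P2: W2 <- W5 -> W7
Condition 1 (no descendant of W2 in the set): holds — descendants of W2 are {W7}; none are in {W3, W4, W5}.
Condition 2 (every backdoor path blocked by {W3, W4, W5}):
  P1: blocked at fork node W5 ∈ conditioning set.
  P2: blocked at fork node W5 ∈ conditioning set.
{W3, W4, W5} satisfies the backdoor criterion.

Yes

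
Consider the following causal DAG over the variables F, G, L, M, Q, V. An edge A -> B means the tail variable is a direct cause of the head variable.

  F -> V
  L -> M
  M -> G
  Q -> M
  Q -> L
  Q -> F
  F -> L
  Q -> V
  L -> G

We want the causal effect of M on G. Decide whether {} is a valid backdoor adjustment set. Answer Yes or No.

Backdoor paths from M to G (paths whose first edge points into M):
  P1: M <- Q -> F -> L -> G
  P2: M <- Q -> L -> G
  P3: M <- Q -> V <- F -> L -> G
  P4: M <- L -> G
Condition 1 (no descendant of M in the set): holds — descendants of M are {G}; none are in {}.
Condition 2 (every backdoor path blocked by {}):
  P1: open — no interior node is in the conditioning set.
  P2: open — no interior node is in the conditioning set.
  P3: blocked at collider V (neither it nor any descendant is in the conditioning set).
  P4: open — no interior node is in the conditioning set.
{} does not satisfy the backdoor criterion.

No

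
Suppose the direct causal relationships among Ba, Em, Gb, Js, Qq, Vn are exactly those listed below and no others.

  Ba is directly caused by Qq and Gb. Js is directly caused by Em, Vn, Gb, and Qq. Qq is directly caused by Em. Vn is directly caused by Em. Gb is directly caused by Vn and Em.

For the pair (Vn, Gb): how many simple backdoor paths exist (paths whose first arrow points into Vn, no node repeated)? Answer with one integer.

A backdoor path from Vn to Gb is any simple undirected path whose first edge points into Vn (i.e. leaves Vn via a parent).
Parents of Vn: {Em}.
Enumerating:
  P1: Vn <- Em -> Gb
  P2: Vn <- Em -> Qq -> Ba <- Gb
  P3: Vn <- Em -> Qq -> Js <- Gb
  P4: Vn <- Em -> Js <- Gb
  P5: Vn <- Em -> Js <- Qq -> Ba <- Gb
That exhausts the simple backdoor paths. Count: 5.

5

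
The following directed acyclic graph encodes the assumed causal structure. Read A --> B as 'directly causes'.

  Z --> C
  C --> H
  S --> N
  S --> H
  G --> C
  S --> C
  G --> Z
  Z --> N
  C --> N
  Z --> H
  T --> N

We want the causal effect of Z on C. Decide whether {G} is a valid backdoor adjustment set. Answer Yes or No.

Backdoor paths from Z to C (paths whose first edge points into Z):
  P1: Z <- G -> C
Condition 1 (no descendant of Z in the set): holds — descendants of Z are {C, H, N}; none are in {G}.
Condition 2 (every backdoor path blocked by {G}):
  P1: blocked at fork node G ∈ conditioning set.
{G} satisfies the backdoor criterion.

Yes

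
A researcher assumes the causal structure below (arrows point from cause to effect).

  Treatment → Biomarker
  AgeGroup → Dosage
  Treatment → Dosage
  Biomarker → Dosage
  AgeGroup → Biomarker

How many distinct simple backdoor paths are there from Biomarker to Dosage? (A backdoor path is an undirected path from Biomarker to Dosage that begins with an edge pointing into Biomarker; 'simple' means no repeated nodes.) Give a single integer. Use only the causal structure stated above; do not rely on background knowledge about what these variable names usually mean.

A backdoor path from Biomarker to Dosage is any simple undirected path whose first edge points into Biomarker (i.e. leaves Biomarker via a parent).
Parents of Biomarker: {AgeGroup, Treatment}.
Enumerating:
  P1: Biomarker <- AgeGroup -> Dosage
  P2: Biomarker <- Treatment -> Dosage
That exhausts the simple backdoor paths. Count: 2.

2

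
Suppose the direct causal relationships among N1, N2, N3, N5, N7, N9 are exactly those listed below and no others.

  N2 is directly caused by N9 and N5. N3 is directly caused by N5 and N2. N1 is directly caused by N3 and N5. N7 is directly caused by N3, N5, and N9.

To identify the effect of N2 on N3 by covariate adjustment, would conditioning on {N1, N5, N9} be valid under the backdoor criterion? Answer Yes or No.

Backdoor paths from N2 to N3 (paths whose first edge points into N2):
  P1: N2 <- N5 -> N3
  P2: N2 <- N5 -> N7 <- N3
  P3: N2 <- N5 -> N1 <- N3
  P4: N2 <- N9 -> N7 <- N5 -> N3
  P5: N2 <- N9 -> N7 <- N5 -> N1 <- N3
  P6: N2 <- N9 -> N7 <- N3
Condition 1 (no descendant of N2 in the set): FAILS — N1 is a descendant of N2.
Condition 2 (every backdoor path blocked by {N1, N5, N9}):
  P1: blocked at fork node N5 ∈ conditioning set.
  P2: blocked at fork node N5 ∈ conditioning set.
  P3: blocked at fork node N5 ∈ conditioning set.
  P4: blocked at fork node N9 ∈ conditioning set.
  P5: blocked at fork node N9 ∈ conditioning set.
  P6: blocked at fork node N9 ∈ conditioning set.
{N1, N5, N9} does not satisfy the backdoor criterion.

No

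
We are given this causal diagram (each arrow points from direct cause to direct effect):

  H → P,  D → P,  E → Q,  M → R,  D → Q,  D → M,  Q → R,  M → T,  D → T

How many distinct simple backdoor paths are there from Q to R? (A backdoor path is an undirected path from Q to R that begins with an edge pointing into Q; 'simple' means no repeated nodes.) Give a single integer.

A backdoor path from Q to R is any simple undirected path whose first edge points into Q (i.e. leaves Q via a parent).
Parents of Q: {D, E}.
Enumerating:
  P1: Q <- D -> M -> R
  P2: Q <- D -> T <- M -> R
That exhausts the simple backdoor paths. Count: 2.

2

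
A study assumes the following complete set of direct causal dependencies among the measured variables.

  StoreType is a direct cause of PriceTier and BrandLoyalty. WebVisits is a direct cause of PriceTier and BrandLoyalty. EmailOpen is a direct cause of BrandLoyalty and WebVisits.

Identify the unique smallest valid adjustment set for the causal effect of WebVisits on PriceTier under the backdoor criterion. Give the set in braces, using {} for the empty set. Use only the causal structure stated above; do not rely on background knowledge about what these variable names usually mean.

Variables eligible for adjustment (non-descendants of WebVisits, excluding WebVisits and PriceTier): {EmailOpen, StoreType}.
Backdoor paths from WebVisits to PriceTier:
  P1: WebVisits <- EmailOpen -> BrandLoyalty <- StoreType -> PriceTier
Each backdoor path contains an unconditioned collider, so every path is already blocked with the empty conditioning set:
  P1: blocked at collider BrandLoyalty (neither it nor any descendant is in the conditioning set).
The empty set is therefore the unique smallest valid set.

{}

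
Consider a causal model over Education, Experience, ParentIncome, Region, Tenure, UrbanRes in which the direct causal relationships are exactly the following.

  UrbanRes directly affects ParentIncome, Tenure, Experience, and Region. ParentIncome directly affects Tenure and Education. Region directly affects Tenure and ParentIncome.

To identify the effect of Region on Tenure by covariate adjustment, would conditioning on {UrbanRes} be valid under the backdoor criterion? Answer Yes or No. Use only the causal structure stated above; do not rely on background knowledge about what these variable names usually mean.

Yes

Backdoor paths from Region to Tenure (paths whose first edge points into Region):
  P1: Region <- UrbanRes -> ParentIncome -> Tenure
  P2: Region <- UrbanRes -> Tenure
Condition 1 (no descendant of Region in the set): holds — descendants of Region are {Education, ParentIncome, Tenure}; none are in {UrbanRes}.
Condition 2 (every backdoor path blocked by {UrbanRes}):
  P1: blocked at fork node UrbanRes ∈ conditioning set.
  P2: blocked at fork node UrbanRes ∈ conditioning set.
{UrbanRes} satisfies the backdoor criterion.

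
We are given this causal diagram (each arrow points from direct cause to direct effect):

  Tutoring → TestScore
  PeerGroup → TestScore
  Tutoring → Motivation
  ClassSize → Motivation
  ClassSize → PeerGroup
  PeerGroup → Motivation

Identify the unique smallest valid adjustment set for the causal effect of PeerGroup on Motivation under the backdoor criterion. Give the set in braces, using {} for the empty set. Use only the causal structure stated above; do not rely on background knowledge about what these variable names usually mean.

{ClassSize}

Variables eligible for adjustment (non-descendants of PeerGroup, excluding PeerGroup and Motivation): {ClassSize, Tutoring}.
Backdoor paths from PeerGroup to Motivation:
  P1: PeerGroup <- ClassSize -> Motivation
The empty set is not sufficient: P1 (PeerGroup <- ClassSize -> Motivation) has no collider blocking it and no conditioned non-collider, so it is open.
Try {ClassSize}:
  P1: blocked at fork node ClassSize ∈ conditioning set.
{ClassSize} contains no descendant of PeerGroup and blocks every backdoor path.
No other singleton works — e.g. {Tutoring} leaves P1 open — so {ClassSize} is the unique smallest valid adjustment set.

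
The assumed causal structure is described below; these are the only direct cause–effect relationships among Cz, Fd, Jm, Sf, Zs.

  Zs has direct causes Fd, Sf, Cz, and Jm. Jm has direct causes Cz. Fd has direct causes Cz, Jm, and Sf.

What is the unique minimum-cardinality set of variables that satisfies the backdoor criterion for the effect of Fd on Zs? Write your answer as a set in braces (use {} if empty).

Variables eligible for adjustment (non-descendants of Fd, excluding Fd and Zs): {Cz, Jm, Sf}.
Backdoor paths from Fd to Zs:
  P1: Fd <- Cz -> Jm -> Zs
  P2: Fd <- Cz -> Zs
  P3: Fd <- Sf -> Zs
  P4: Fd <- Jm <- Cz -> Zs
  P5: Fd <- Jm -> Zs
The empty set is not sufficient: P1 (Fd <- Cz -> Jm -> Zs) has no collider blocking it and no conditioned non-collider, so it is open.
Try {Cz, Jm, Sf}:
  P1: blocked at fork node Cz ∈ conditioning set.
  P2: blocked at fork node Cz ∈ conditioning set.
  P3: blocked at fork node Sf ∈ conditioning set.
  P4: blocked at chain node Jm ∈ conditioning set.
  P5: blocked at fork node Jm ∈ conditioning set.
{Cz, Jm, Sf} contains no descendant of Fd and blocks every backdoor path.
Every element of {Cz, Jm, Sf} is needed (dropping Cz leaves P2 open; dropping Jm leaves P5 open; dropping Sf leaves P3 open), so no proper subset is valid.
Among all size-3 subsets of the eligible variables, only {Cz, Jm, Sf} blocks every backdoor path, so it is the unique smallest valid adjustment set.

{Cz, Jm, Sf}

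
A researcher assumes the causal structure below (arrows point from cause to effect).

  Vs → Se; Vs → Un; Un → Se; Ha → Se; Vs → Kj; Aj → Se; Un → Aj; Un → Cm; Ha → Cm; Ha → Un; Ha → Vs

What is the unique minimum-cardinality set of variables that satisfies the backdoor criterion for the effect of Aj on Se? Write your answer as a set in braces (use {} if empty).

Variables eligible for adjustment (non-descendants of Aj, excluding Aj and Se): {Cm, Ha, Kj, Un, Vs}.
Backdoor paths from Aj to Se:
  P1: Aj <- Un <- Ha -> Vs -> Se
  P2: Aj <- Un <- Ha -> Se
  P3: Aj <- Un <- Vs <- Ha -> Se
  P4: Aj <- Un <- Vs -> Se
  P5: Aj <- Un -> Cm <- Ha -> Vs -> Se
  P6: Aj <- Un -> Cm <- Ha -> Se
  P7: Aj <- Un -> Se
The empty set is not sufficient: P1 (Aj <- Un <- Ha -> Vs -> Se) has no collider blocking it and no conditioned non-collider, so it is open.
Try {Un}:
  P1: blocked at chain node Un ∈ conditioning set.
  P2: blocked at chain node Un ∈ conditioning set.
  P3: blocked at chain node Un ∈ conditioning set.
  P4: blocked at chain node Un ∈ conditioning set.
  P5: blocked at fork node Un ∈ conditioning set.
  P6: blocked at fork node Un ∈ conditioning set.
  P7: blocked at fork node Un ∈ conditioning set.
{Un} contains no descendant of Aj and blocks every backdoor path.
No other singleton works — e.g. {Ha} leaves P4 open — so {Un} is the unique smallest valid adjustment set.

{Un}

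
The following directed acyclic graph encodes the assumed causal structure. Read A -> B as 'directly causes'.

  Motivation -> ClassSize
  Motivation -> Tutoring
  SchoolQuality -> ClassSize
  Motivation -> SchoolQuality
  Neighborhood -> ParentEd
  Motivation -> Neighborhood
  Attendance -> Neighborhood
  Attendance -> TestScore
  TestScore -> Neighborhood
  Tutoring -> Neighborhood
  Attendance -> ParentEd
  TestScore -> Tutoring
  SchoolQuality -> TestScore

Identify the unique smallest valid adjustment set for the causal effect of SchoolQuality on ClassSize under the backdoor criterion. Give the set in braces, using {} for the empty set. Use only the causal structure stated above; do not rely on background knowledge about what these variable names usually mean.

Variables eligible for adjustment (non-descendants of SchoolQuality, excluding SchoolQuality and ClassSize): {Attendance, Motivation}.
Backdoor paths from SchoolQuality to ClassSize:
  P1: SchoolQuality <- Motivation -> ClassSize
The empty set is not sufficient: P1 (SchoolQuality <- Motivation -> ClassSize) has no collider blocking it and no conditioned non-collider, so it is open.
Try {Motivation}:
  P1: blocked at fork node Motivation ∈ conditioning set.
{Motivation} contains no descendant of SchoolQuality and blocks every backdoor path.
No other singleton works — e.g. {Attendance} leaves P1 open — so {Motivation} is the unique smallest valid adjustment set.

{Motivation}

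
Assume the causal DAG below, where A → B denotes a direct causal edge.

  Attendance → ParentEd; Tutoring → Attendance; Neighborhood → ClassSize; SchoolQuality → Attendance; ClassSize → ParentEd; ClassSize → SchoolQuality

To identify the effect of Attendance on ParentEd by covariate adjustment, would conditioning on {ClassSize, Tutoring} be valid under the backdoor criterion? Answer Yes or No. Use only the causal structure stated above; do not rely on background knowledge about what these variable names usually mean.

Backdoor paths from Attendance to ParentEd (paths whose first edge points into Attendance):
  P1: Attendance <- SchoolQuality <- ClassSize -> ParentEd
Condition 1 (no descendant of Attendance in the set): holds — descendants of Attendance are {ParentEd}; none are in {ClassSize, Tutoring}.
Condition 2 (every backdoor path blocked by {ClassSize, Tutoring}):
  P1: blocked at fork node ClassSize ∈ conditioning set.
{ClassSize, Tutoring} satisfies the backdoor criterion.

Yes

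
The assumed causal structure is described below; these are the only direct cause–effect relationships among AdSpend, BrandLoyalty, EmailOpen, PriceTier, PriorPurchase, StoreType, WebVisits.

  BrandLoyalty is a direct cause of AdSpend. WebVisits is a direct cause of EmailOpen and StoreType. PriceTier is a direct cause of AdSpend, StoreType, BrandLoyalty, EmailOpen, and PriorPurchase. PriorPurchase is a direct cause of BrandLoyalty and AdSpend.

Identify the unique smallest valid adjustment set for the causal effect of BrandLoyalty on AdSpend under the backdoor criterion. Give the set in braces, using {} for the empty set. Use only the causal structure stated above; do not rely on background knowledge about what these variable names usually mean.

{PriceTier, PriorPurchase}

Variables eligible for adjustment (non-descendants of BrandLoyalty, excluding BrandLoyalty and AdSpend): {EmailOpen, PriceTier, PriorPurchase, StoreType, WebVisits}.
Backdoor paths from BrandLoyalty to AdSpend:
  P1: BrandLoyalty <- PriceTier -> PriorPurchase -> AdSpend
  P2: BrandLoyalty <- PriceTier -> AdSpend
  P3: BrandLoyalty <- PriorPurchase <- PriceTier -> AdSpend
  P4: BrandLoyalty <- PriorPurchase -> AdSpend
The empty set is not sufficient: P1 (BrandLoyalty <- PriceTier -> PriorPurchase -> AdSpend) has no collider blocking it and no conditioned non-collider, so it is open.
Try {PriceTier, PriorPurchase}:
  P1: blocked at fork node PriceTier ∈ conditioning set.
  P2: blocked at fork node PriceTier ∈ conditioning set.
  P3: blocked at chain node PriorPurchase ∈ conditioning set.
  P4: blocked at fork node PriorPurchase ∈ conditioning set.
{PriceTier, PriorPurchase} contains no descendant of BrandLoyalty and blocks every backdoor path.
Every element of {PriceTier, PriorPurchase} is needed (dropping PriceTier leaves P2 open; dropping PriorPurchase leaves P4 open), so no proper subset is valid.
Among all size-2 subsets of the eligible variables, only {PriceTier, PriorPurchase} blocks every backdoor path, so it is the unique smallest valid adjustment set.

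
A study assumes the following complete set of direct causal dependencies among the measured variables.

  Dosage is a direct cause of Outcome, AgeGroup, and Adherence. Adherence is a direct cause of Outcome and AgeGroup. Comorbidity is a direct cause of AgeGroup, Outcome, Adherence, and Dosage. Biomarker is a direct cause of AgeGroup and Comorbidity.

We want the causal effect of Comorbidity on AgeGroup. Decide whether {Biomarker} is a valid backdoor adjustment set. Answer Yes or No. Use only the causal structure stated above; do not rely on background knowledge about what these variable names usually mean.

Yes

Backdoor paths from Comorbidity to AgeGroup (paths whose first edge points into Comorbidity):
  P1: Comorbidity <- Biomarker -> AgeGroup
Condition 1 (no descendant of Comorbidity in the set): holds — descendants of Comorbidity are {Adherence, AgeGroup, Dosage, Outcome}; none are in {Biomarker}.
Condition 2 (every backdoor path blocked by {Biomarker}):
  P1: blocked at fork node Biomarker ∈ conditioning set.
{Biomarker} satisfies the backdoor criterion.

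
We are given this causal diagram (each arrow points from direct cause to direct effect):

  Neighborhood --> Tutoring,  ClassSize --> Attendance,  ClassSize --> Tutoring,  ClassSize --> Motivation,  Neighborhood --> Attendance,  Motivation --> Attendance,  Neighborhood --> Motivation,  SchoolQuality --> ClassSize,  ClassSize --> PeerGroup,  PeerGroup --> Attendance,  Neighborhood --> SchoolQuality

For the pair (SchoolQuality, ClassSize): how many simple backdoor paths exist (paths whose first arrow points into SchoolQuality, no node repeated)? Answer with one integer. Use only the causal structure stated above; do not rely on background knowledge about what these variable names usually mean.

A backdoor path from SchoolQuality to ClassSize is any simple undirected path whose first edge points into SchoolQuality (i.e. leaves SchoolQuality via a parent).
Parents of SchoolQuality: {Neighborhood}.
Enumerating:
  P1: SchoolQuality <- Neighborhood -> Tutoring <- ClassSize
  P2: SchoolQuality <- Neighborhood -> Motivation <- ClassSize
  P3: SchoolQuality <- Neighborhood -> Motivation -> Attendance <- ClassSize
  P4: SchoolQuality <- Neighborhood -> Motivation -> Attendance <- PeerGroup <- ClassSize
  P5: SchoolQuality <- Neighborhood -> Attendance <- ClassSize
  P6: SchoolQuality <- Neighborhood -> Attendance <- PeerGroup <- ClassSize
  P7: SchoolQuality <- Neighborhood -> Attendance <- Motivation <- ClassSize
That exhausts the simple backdoor paths. Count: 7.

7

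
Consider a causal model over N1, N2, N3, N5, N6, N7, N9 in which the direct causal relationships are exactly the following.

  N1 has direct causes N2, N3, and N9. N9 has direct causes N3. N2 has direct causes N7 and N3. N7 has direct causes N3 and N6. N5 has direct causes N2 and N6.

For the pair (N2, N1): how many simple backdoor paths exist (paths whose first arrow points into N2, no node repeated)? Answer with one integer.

A backdoor path from N2 to N1 is any simple undirected path whose first edge points into N2 (i.e. leaves N2 via a parent).
Parents of N2: {N3, N7}.
Enumerating:
  P1: N2 <- N3 -> N9 -> N1
  P2: N2 <- N3 -> N1
  P3: N2 <- N7 <- N3 -> N9 -> N1
  P4: N2 <- N7 <- N3 -> N1
That exhausts the simple backdoor paths. Count: 4.

4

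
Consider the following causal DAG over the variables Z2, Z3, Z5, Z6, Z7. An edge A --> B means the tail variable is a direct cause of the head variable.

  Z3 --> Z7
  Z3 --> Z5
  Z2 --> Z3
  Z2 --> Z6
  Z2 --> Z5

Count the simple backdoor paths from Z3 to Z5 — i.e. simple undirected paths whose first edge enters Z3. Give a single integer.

1

A backdoor path from Z3 to Z5 is any simple undirected path whose first edge points into Z3 (i.e. leaves Z3 via a parent).
Parents of Z3: {Z2}.
Enumerating:
  P1: Z3 <- Z2 -> Z5
That exhausts the simple backdoor paths. Count: 1.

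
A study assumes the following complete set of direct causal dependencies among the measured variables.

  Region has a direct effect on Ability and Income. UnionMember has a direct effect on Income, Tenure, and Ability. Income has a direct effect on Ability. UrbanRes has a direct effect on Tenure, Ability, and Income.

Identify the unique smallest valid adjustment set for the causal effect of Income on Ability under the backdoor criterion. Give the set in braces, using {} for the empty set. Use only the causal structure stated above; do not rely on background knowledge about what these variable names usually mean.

{Region, UnionMember, UrbanRes}

Variables eligible for adjustment (non-descendants of Income, excluding Income and Ability): {Region, Tenure, UnionMember, UrbanRes}.
Backdoor paths from Income to Ability:
  P1: Income <- Region -> Ability
  P2: Income <- UnionMember -> Tenure <- UrbanRes -> Ability
  P3: Income <- UnionMember -> Ability
  P4: Income <- UrbanRes -> Tenure <- UnionMember -> Ability
  P5: Income <- UrbanRes -> Ability
The empty set is not sufficient: P1 (Income <- Region -> Ability) has no collider blocking it and no conditioned non-collider, so it is open.
Try {Region, UnionMember, UrbanRes}:
  P1: blocked at fork node Region ∈ conditioning set.
  P2: blocked at fork node UnionMember ∈ conditioning set.
  P3: blocked at fork node UnionMember ∈ conditioning set.
  P4: blocked at fork node UrbanRes ∈ conditioning set.
  P5: blocked at fork node UrbanRes ∈ conditioning set.
{Region, UnionMember, UrbanRes} contains no descendant of Income and blocks every backdoor path.
Every element of {Region, UnionMember, UrbanRes} is needed (dropping Region leaves P1 open; dropping UnionMember leaves P3 open; dropping UrbanRes leaves P5 open), so no proper subset is valid.
Among all size-3 subsets of the eligible variables, only {Region, UnionMember, UrbanRes} blocks every backdoor path, so it is the unique smallest valid adjustment set.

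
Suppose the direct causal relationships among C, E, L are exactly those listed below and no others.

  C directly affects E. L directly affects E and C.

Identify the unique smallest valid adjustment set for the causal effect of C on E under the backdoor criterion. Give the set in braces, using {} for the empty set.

Variables eligible for adjustment (non-descendants of C, excluding C and E): {L}.
Backdoor paths from C to E:
  P1: C <- L -> E
The empty set is not sufficient: P1 (C <- L -> E) has no collider blocking it and no conditioned non-collider, so it is open.
Try {L}:
  P1: blocked at fork node L ∈ conditioning set.
{L} contains no descendant of C and blocks every backdoor path.
{L} is the unique smallest valid adjustment set.

{L}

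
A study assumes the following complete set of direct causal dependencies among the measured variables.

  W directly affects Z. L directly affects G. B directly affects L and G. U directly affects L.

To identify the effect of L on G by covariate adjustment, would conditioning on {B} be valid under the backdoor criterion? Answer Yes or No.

Backdoor paths from L to G (paths whose first edge points into L):
  P1: L <- B -> G
Condition 1 (no descendant of L in the set): holds — descendants of L are {G}; none are in {B}.
Condition 2 (every backdoor path blocked by {B}):
  P1: blocked at fork node B ∈ conditioning set.
{B} satisfies the backdoor criterion.

Yes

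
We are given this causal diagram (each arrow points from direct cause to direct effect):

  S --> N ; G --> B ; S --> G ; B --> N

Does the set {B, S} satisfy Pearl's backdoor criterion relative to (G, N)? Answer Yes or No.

Backdoor paths from G to N (paths whose first edge points into G):
  P1: G <- S -> N
Condition 1 (no descendant of G in the set): FAILS — B is a descendant of G.
Condition 2 (every backdoor path blocked by {B, S}):
  P1: blocked at fork node S ∈ conditioning set.
{B, S} does not satisfy the backdoor criterion.

No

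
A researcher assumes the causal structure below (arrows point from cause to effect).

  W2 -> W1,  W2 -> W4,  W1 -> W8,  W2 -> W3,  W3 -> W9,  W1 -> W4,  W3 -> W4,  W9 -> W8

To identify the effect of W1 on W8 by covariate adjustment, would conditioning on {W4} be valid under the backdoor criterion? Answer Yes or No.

Backdoor paths from W1 to W8 (paths whose first edge points into W1):
  P1: W1 <- W2 -> W3 -> W9 -> W8
  P2: W1 <- W2 -> W4 <- W3 -> W9 -> W8
Condition 1 (no descendant of W1 in the set): FAILS — W4 is a descendant of W1.
Condition 2 (every backdoor path blocked by {W4}):
  P1: open — no interior node is in the conditioning set.
  P2: open — collider(s) W4 are conditioned on (or have a conditioned descendant) and no non-collider on the path is in the set.
{W4} does not satisfy the backdoor criterion.

No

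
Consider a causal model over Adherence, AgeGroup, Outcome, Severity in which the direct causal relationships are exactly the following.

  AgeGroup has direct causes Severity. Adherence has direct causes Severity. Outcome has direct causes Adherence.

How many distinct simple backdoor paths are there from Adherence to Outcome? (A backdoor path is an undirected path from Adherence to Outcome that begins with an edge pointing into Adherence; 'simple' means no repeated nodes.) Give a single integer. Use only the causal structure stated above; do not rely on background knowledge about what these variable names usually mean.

0

A backdoor path from Adherence to Outcome is any simple undirected path whose first edge points into Adherence (i.e. leaves Adherence via a parent).
Parents of Adherence: {Severity}.
No simple path from any parent of Adherence reaches Outcome without revisiting Adherence, so there are no backdoor paths.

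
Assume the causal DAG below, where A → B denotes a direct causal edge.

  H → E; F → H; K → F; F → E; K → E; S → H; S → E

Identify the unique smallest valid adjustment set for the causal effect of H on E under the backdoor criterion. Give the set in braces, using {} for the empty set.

{F, S}

Variables eligible for adjustment (non-descendants of H, excluding H and E): {F, K, S}.
Backdoor paths from H to E:
  P1: H <- S -> E
  P2: H <- F <- K -> E
  P3: H <- F -> E
The empty set is not sufficient: P1 (H <- S -> E) has no collider blocking it and no conditioned non-collider, so it is open.
Try {F, S}:
  P1: blocked at fork node S ∈ conditioning set.
  P2: blocked at chain node F ∈ conditioning set.
  P3: blocked at fork node F ∈ conditioning set.
{F, S} contains no descendant of H and blocks every backdoor path.
Every element of {F, S} is needed (dropping F leaves P2 open; dropping S leaves P1 open), so no proper subset is valid.
Among all size-2 subsets of the eligible variables, only {F, S} blocks every backdoor path, so it is the unique smallest valid adjustment set.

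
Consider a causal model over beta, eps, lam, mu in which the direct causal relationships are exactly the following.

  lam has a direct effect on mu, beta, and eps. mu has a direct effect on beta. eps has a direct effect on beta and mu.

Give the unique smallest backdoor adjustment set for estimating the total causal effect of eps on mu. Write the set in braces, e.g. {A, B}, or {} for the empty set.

Variables eligible for adjustment (non-descendants of eps, excluding eps and mu): {lam}.
Backdoor paths from eps to mu:
  P1: eps <- lam -> mu
  P2: eps <- lam -> beta <- mu
The empty set is not sufficient: P1 (eps <- lam -> mu) has no collider blocking it and no conditioned non-collider, so it is open.
Try {lam}:
  P1: blocked at fork node lam ∈ conditioning set.
  P2: blocked at fork node lam ∈ conditioning set.
{lam} contains no descendant of eps and blocks every backdoor path.
{lam} is the unique smallest valid adjustment set.

{lam}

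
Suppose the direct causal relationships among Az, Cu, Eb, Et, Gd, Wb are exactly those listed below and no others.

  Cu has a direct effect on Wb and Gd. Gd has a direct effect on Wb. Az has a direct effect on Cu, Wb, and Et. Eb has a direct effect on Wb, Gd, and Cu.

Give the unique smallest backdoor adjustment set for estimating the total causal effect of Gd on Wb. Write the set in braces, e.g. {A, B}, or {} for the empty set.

{Cu, Eb}

Variables eligible for adjustment (non-descendants of Gd, excluding Gd and Wb): {Az, Cu, Eb, Et}.
Backdoor paths from Gd to Wb:
  P1: Gd <- Eb -> Cu <- Az -> Wb
  P2: Gd <- Eb -> Cu -> Wb
  P3: Gd <- Eb -> Wb
  P4: Gd <- Cu <- Az -> Wb
  P5: Gd <- Cu <- Eb -> Wb
  P6: Gd <- Cu -> Wb
The empty set is not sufficient: P2 (Gd <- Eb -> Cu -> Wb) has no collider blocking it and no conditioned non-collider, so it is open.
Try {Cu, Eb}:
  P1: blocked at fork node Eb ∈ conditioning set.
  P2: blocked at fork node Eb ∈ conditioning set.
  P3: blocked at fork node Eb ∈ conditioning set.
  P4: blocked at chain node Cu ∈ conditioning set.
  P5: blocked at chain node Cu ∈ conditioning set.
  P6: blocked at fork node Cu ∈ conditioning set.
{Cu, Eb} contains no descendant of Gd and blocks every backdoor path.
Every element of {Cu, Eb} is needed (dropping Cu leaves P4 open; dropping Eb leaves P1 open), so no proper subset is valid.
Among all size-2 subsets of the eligible variables, only {Cu, Eb} blocks every backdoor path, so it is the unique smallest valid adjustment set.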